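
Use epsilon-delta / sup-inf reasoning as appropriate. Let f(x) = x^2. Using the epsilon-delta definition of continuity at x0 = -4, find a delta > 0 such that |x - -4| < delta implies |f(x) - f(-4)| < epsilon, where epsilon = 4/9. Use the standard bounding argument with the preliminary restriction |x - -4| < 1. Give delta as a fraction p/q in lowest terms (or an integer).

Factor: |x^2 - (-4)^2| = |x - -4| * |x + -4|.
Impose |x - -4| < 1 first. Then |x + -4| = |(x - -4) + 2*(-4)| <= |x - -4| + 2*|-4| < 1 + 8 = 9.
So |x^2 - (-4)^2| < delta * 9.
We need delta * 9 <= 4/9, i.e. delta <= 4/9/9 = 4/81.
Since 4/81 < 1, this is tighter than 1; take delta = 4/81.
So delta = 4/81 works.

4/81


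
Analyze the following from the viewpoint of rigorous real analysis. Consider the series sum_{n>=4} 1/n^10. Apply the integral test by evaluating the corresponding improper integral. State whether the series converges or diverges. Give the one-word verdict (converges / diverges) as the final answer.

Let f(x) = x^(-10). Then f is positive, continuous, and decreasing on [4, infinity), so the integral test applies.
Compute the improper integral int_{4}^infinity f(x) dx:
  antiderivative F(x) = -1/(9*x^9).
  As x -> infinity, F(x) -> 0 (since p = 10 > 1).
  So int = F(infinity) - F(4) = 0 - (-1/2359296) = 1/2359296.
  Finite, so by the integral test, the series converges.

converges


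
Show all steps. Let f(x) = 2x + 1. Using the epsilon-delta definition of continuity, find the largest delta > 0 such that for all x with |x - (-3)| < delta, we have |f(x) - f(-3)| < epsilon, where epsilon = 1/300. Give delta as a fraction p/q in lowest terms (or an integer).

We compute f(-3) = 2*(-3) + 1 = -5.
|f(x) - f(-3)| = |2x + 1 - (-5)| = |2(x - (-3))| = 2|x - (-3)|.
We need 2|x - (-3)| < 1/300, i.e. |x - (-3)| < 1/300 / 2 = 1/600.
So any delta <= 1/600 works. Conversely, if delta > 1/600, then x = -3 + 1/600 satisfies |x - (-3)| = 1/600 < delta but |f(x) - f(-3)| = 2 * 1/600 = 1/300, which is not < 1/300; so no larger delta works.
Hence the largest such delta is 1/600.

1/600


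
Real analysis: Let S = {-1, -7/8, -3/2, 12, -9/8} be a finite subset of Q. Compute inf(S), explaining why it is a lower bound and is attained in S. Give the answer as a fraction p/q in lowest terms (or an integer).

S is finite, so inf(S) = min(S).
Sorted increasing:
-3/2, -9/8, -1, -7/8, 12
The extremum is -3/2.
For every x in S, x >= -3/2. And -3/2 is in S, so it is attained.
Therefore inf(S) = -3/2.

-3/2


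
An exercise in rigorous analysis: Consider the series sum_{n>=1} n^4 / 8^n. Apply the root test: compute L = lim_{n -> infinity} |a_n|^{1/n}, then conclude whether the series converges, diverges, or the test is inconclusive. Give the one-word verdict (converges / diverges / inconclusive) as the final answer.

Let a_n denote the general term. Form |a_n|^(1/n) and simplify:
|a_n|^(1/n) = n^(4/n)/8
Take the limit as n -> infinity: L = 1/8.
Since L = 1/8 < 1, the root test implies convergence.

converges


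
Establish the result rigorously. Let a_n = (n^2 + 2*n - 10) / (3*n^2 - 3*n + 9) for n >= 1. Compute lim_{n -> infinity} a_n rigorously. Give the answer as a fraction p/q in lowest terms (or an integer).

Divide numerator and denominator by n^2, the highest power:
numerator / n^2 = 1 + 2/n - 10/n^2
denominator / n^2 = 3 - 3/n + 9/n^2
As n -> infinity, all terms of the form c/n^k (k >= 1) tend to 0.
So numerator / n^2 -> 1 and denominator / n^2 -> 3.
Therefore lim a_n = 1/3.

1/3


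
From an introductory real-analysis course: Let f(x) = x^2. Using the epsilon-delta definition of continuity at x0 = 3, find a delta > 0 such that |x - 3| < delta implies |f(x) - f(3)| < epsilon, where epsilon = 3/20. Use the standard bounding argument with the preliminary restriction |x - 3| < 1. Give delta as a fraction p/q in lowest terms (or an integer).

Factor: |x^2 - (3)^2| = |x - 3| * |x + 3|.
Impose |x - 3| < 1 first. Then |x + 3| = |(x - 3) + 2*(3)| <= |x - 3| + 2*|3| < 1 + 6 = 7.
So |x^2 - (3)^2| < delta * 7.
We need delta * 7 <= 3/20, i.e. delta <= 3/20/7 = 3/140.
Since 3/140 < 1, this is tighter than 1; take delta = 3/140.
So delta = 3/140 works.

3/140


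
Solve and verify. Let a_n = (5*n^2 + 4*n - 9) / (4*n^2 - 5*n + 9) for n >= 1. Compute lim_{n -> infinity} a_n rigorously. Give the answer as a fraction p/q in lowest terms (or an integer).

Divide numerator and denominator by n^2, the highest power:
numerator / n^2 = 5 + 4/n - 9/n^2
denominator / n^2 = 4 - 5/n + 9/n^2
As n -> infinity, all terms of the form c/n^k (k >= 1) tend to 0.
So numerator / n^2 -> 5 and denominator / n^2 -> 4.
Therefore lim a_n = 5/4.

5/4


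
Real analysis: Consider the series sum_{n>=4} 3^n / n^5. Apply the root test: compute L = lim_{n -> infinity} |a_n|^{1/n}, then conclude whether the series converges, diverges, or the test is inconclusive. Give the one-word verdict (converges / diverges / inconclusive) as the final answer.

Let a_n denote the general term. Form |a_n|^(1/n) and simplify:
|a_n|^(1/n) = 3/n^(5/n)
Take the limit as n -> infinity: L = 3.
Since L = 3 > 1, the root test implies divergence.

diverges


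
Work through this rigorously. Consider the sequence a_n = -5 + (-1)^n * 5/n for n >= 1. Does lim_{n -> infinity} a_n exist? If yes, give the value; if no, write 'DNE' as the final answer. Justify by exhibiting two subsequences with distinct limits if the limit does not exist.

Examine the behaviour of a_n along subsequences.
Even-n subsequence a_{2k} = -5 + 5/(2k) -> -5. Odd-n subsequence a_{2k+1} = -5 - 5/(2k+1) -> -5. Both tend to -5, which suggests the limit is -5; verify directly.
|a_n - (-5)| = |(-1)^n * 5/n| = 5/n for every n >= 1.
Given epsilon > 0, choose a positive integer N > 5/epsilon. Then for all n >= N, |a_n - (-5)| = 5/n <= 5/N < epsilon.
So by the definition of the limit, lim a_n exists and equals -5.

-5


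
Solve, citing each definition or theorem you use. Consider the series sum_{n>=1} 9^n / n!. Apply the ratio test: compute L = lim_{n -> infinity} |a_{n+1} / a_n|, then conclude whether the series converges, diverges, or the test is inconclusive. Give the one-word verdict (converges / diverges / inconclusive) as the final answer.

Let a_n denote the general term. Form the ratio a_{n+1}/a_n and simplify:
a_{n+1}/a_n = 9/(n + 1)
Take the limit as n -> infinity: L = 0.
Since L = 0 < 1, the ratio test implies the series converges.

converges


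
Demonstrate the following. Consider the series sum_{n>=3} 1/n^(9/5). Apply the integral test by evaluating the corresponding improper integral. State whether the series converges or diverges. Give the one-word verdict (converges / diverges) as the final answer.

Let f(x) = x^(-9/5). Then f is positive, continuous, and decreasing on [3, infinity), so the integral test applies.
Compute the improper integral int_{3}^infinity f(x) dx:
  antiderivative F(x) = -5/(4*x^(4/5)).
  As x -> infinity, F(x) -> 0 (since p = 9/5 > 1).
  So int = F(infinity) - F(3) = 0 - (-5*3^(1/5)/12) = 5*3^(1/5)/12.
  Finite, so by the integral test, the series converges.

converges


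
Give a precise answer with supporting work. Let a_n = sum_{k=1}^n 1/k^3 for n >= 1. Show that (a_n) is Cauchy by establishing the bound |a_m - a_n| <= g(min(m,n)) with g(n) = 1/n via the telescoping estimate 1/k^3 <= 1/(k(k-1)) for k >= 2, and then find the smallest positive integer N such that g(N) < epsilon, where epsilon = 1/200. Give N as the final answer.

For m > n >= 1: |a_m - a_n| = sum_{k=n+1}^m 1/k^3.
Use 1/k^3 <= 1/(k(k-1)) = 1/(k-1) - 1/k for k >= 2 (which holds since k^3 >= k^2 >= k(k-1) for k >= 2):
sum_{k=n+1}^m 1/k^3 <= sum_{k=n+1}^m (1/(k-1) - 1/k) = 1/n - 1/m <= 1/n.
By symmetry the same bound holds with n,m swapped, so |a_m - a_n| <= 1/min(m,n) = g(min(m,n)). Since g(n) -> 0, (a_n) is Cauchy.
Now solve g(N) < 1/200: 1/N < 1/200 <=> N > 1/(1/200) = 200.
The smallest integer strictly greater than 200 is N = 201.
Check: g(201) = 1/201 < 1/200; g(200) = 1/200 >= 1/200. So N = 201.

201


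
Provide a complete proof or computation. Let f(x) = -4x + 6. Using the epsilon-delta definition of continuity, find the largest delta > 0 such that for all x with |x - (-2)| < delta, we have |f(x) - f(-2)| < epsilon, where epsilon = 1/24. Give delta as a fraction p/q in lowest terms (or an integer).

We compute f(-2) = -4*(-2) + 6 = 14.
|f(x) - f(-2)| = |-4x + 6 - (14)| = |-4(x - (-2))| = 4|x - (-2)|.
We need 4|x - (-2)| < 1/24, i.e. |x - (-2)| < 1/24 / 4 = 1/96.
So any delta <= 1/96 works. Conversely, if delta > 1/96, then x = -2 + 1/96 satisfies |x - (-2)| = 1/96 < delta but |f(x) - f(-2)| = 4 * 1/96 = 1/24, which is not < 1/24; so no larger delta works.
Hence the largest such delta is 1/96.

1/96


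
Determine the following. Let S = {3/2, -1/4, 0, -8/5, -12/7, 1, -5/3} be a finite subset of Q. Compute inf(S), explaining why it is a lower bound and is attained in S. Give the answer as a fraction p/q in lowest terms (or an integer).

S is finite, so inf(S) = min(S).
Sorted increasing:
-12/7, -5/3, -8/5, -1/4, 0, 1, 3/2
The extremum is -12/7.
For every x in S, x >= -12/7. And -12/7 is in S, so it is attained.
Therefore inf(S) = -12/7.

-12/7


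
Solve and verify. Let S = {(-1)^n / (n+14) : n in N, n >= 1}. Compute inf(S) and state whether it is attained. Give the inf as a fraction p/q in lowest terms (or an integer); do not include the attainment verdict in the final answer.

Analysis:
- Values: -1/15, 1/16, -1/17, 1/18, -1/19, ...
- Positive terms (even n): 1/(2+14), 1/(4+14), ... decreasing -> max = 1/16 (n=2).
- Negative terms (odd n): -1/(1+14), -1/(3+14), ... increasing -> min = -1/15 (n=1).
- So sup = 1/16 (attained at n=2); inf = -1/15 (attained at n=1).
Conclusion: inf(S) = -1/15, attained in S.

-1/15


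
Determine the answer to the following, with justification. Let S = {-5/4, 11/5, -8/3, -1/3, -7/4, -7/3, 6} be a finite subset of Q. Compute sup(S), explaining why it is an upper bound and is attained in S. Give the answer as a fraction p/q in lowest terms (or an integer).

S is finite, so sup(S) = max(S).
Sorted decreasing:
6, 11/5, -1/3, -5/4, -7/4, -7/3, -8/3
The extremum is 6.
For every x in S, x <= 6. And 6 is in S, so it is attained.
Therefore sup(S) = 6.

6


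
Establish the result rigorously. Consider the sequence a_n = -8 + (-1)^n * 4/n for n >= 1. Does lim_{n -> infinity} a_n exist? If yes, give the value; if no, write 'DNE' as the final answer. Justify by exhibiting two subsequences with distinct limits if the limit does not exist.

Examine the behaviour of a_n along subsequences.
Even-n subsequence a_{2k} = -8 + 4/(2k) -> -8. Odd-n subsequence a_{2k+1} = -8 - 4/(2k+1) -> -8. Both tend to -8, which suggests the limit is -8; verify directly.
|a_n - (-8)| = |(-1)^n * 4/n| = 4/n for every n >= 1.
Given epsilon > 0, choose a positive integer N > 4/epsilon. Then for all n >= N, |a_n - (-8)| = 4/n <= 4/N < epsilon.
So by the definition of the limit, lim a_n exists and equals -8.

-8


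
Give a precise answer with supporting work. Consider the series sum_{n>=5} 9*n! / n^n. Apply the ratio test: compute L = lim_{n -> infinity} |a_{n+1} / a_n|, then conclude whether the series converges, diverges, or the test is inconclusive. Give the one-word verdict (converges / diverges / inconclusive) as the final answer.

Let a_n denote the general term. Form the ratio a_{n+1}/a_n and simplify:
a_{n+1}/a_n = (n/(n + 1))^n
Take the limit as n -> infinity: L = exp(-1).
Since L = exp(-1) < 1, the ratio test implies the series converges.

converges


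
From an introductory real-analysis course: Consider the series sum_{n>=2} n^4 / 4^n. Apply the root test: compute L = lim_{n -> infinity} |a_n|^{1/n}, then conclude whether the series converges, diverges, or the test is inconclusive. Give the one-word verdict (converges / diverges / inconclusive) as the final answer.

Let a_n denote the general term. Form |a_n|^(1/n) and simplify:
|a_n|^(1/n) = n^(4/n)/4
Take the limit as n -> infinity: L = 1/4.
Since L = 1/4 < 1, the root test implies convergence.

converges


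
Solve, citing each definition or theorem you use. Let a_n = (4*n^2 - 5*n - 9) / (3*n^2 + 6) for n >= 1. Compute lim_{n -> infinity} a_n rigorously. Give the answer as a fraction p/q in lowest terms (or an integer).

Divide numerator and denominator by n^2, the highest power:
numerator / n^2 = 4 - 5/n - 9/n^2
denominator / n^2 = 3 + 6/n^2
As n -> infinity, all terms of the form c/n^k (k >= 1) tend to 0.
So numerator / n^2 -> 4 and denominator / n^2 -> 3.
Therefore lim a_n = 4/3.

4/3


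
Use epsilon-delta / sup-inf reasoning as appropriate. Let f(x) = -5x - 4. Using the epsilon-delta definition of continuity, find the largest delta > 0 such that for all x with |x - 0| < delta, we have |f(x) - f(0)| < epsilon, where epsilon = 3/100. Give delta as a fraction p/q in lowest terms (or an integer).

We compute f(0) = -5*(0) - 4 = -4.
|f(x) - f(0)| = |-5x - 4 - (-4)| = |-5(x - 0)| = 5|x - 0|.
We need 5|x - 0| < 3/100, i.e. |x - 0| < 3/100 / 5 = 3/500.
So any delta <= 3/500 works. Conversely, if delta > 3/500, then x = 0 + 3/500 satisfies |x - 0| = 3/500 < delta but |f(x) - f(0)| = 5 * 3/500 = 3/100, which is not < 3/100; so no larger delta works.
Hence the largest such delta is 3/500.

3/500


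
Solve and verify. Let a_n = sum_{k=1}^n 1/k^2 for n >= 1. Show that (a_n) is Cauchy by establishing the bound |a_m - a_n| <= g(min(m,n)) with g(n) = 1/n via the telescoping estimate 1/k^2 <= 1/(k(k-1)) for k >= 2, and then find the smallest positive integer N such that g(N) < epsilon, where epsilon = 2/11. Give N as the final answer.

For m > n >= 1: |a_m - a_n| = sum_{k=n+1}^m 1/k^2.
Use 1/k^2 <= 1/(k(k-1)) = 1/(k-1) - 1/k for k >= 2:
sum_{k=n+1}^m 1/k^2 <= sum_{k=n+1}^m (1/(k-1) - 1/k) = 1/n - 1/m <= 1/n.
By symmetry the same bound holds with n,m swapped, so |a_m - a_n| <= 1/min(m,n) = g(min(m,n)). Since g(n) -> 0, (a_n) is Cauchy.
Now solve g(N) < 2/11: 1/N < 2/11 <=> N > 1/(2/11) = 11/2.
The smallest integer strictly greater than 11/2 is N = 6.
Check: g(6) = 1/6 < 2/11; g(5) = 1/5 >= 2/11. So N = 6.

6


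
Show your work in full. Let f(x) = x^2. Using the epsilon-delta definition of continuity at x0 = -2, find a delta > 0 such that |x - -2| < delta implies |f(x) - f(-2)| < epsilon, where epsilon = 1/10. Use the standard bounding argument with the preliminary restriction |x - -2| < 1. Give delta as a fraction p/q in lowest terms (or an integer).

Factor: |x^2 - (-2)^2| = |x - -2| * |x + -2|.
Impose |x - -2| < 1 first. Then |x + -2| = |(x - -2) + 2*(-2)| <= |x - -2| + 2*|-2| < 1 + 4 = 5.
So |x^2 - (-2)^2| < delta * 5.
We need delta * 5 <= 1/10, i.e. delta <= 1/10/5 = 1/50.
Since 1/50 < 1, this is tighter than 1; take delta = 1/50.
So delta = 1/50 works.

1/50


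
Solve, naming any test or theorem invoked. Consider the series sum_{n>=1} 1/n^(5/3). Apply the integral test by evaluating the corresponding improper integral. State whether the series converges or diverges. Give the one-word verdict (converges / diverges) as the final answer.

Let f(x) = x^(-5/3). Then f is positive, continuous, and decreasing on [1, infinity), so the integral test applies.
Compute the improper integral int_{1}^infinity f(x) dx:
  antiderivative F(x) = -3/(2*x^(2/3)).
  As x -> infinity, F(x) -> 0 (since p = 5/3 > 1).
  So int = F(infinity) - F(1) = 0 - (-3/2) = 3/2.
  Finite, so by the integral test, the series converges.

converges


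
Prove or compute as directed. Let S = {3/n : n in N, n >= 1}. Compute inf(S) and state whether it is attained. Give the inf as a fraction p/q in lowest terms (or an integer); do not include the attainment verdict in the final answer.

Analysis:
- Values: 3, 3/2, 1, 3/4, ... strictly decreasing.
- The maximum is 3 (n=1); sup = 3 (attained).
- The set is bounded below by 0; 3/n -> 0 so 0 is the greatest lower bound.
- 0 is not in the set, so inf = 0 is not attained.
Conclusion: inf(S) = 0, not attained in S.

0


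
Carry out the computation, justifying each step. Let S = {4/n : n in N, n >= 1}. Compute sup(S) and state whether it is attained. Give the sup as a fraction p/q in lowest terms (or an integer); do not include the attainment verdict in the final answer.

Analysis:
- Values: 4, 2, 4/3, 1, ... strictly decreasing.
- The maximum is 4 (n=1); sup = 4 (attained).
- The set is bounded below by 0; 4/n -> 0 so 0 is the greatest lower bound.
- 0 is not in the set, so inf = 0 is not attained.
Conclusion: sup(S) = 4, attained in S.

4


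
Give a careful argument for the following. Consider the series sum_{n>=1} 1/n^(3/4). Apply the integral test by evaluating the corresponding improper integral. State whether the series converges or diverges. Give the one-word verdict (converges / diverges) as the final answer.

Let f(x) = x^(-3/4). Then f is positive, continuous, and decreasing on [1, infinity), so the integral test applies.
Compute the improper integral int_{1}^infinity f(x) dx:
  antiderivative F(x) = 4*x^(1/4).
  As x -> infinity, F(x) -> infinity (since p = 3/4 < 1).
  So the integral diverges. By the integral test, the series diverges.

diverges


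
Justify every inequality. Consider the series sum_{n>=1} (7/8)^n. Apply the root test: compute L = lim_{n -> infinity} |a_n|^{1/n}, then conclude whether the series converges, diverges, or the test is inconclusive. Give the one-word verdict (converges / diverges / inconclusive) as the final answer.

Let a_n denote the general term. Form |a_n|^(1/n) and simplify:
|a_n|^(1/n) = 7/8
Take the limit as n -> infinity: L = 7/8.
Since L = 7/8 < 1, the root test implies convergence.

converges


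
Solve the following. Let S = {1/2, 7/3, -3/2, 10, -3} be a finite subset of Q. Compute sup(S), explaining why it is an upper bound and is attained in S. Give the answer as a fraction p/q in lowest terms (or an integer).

S is finite, so sup(S) = max(S).
Sorted decreasing:
10, 7/3, 1/2, -3/2, -3
The extremum is 10.
For every x in S, x <= 10. And 10 is in S, so it is attained.
Therefore sup(S) = 10.

10


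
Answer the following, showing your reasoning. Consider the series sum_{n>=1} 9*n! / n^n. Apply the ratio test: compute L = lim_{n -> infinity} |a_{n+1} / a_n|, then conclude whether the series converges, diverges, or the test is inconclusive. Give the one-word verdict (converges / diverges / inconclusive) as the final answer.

Let a_n denote the general term. Form the ratio a_{n+1}/a_n and simplify:
a_{n+1}/a_n = (n/(n + 1))^n
Take the limit as n -> infinity: L = exp(-1).
Since L = exp(-1) < 1, the ratio test implies the series converges.

converges


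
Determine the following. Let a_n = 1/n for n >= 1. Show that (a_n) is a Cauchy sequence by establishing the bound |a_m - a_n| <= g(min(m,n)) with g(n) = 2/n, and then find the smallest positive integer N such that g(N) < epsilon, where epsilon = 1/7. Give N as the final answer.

For any m, n >= 1, by the triangle inequality:
|a_m - a_n| = |1/m - 1/n| <= 1/m + 1/n <= 2/min(m,n).
So g(n) = 2/n bounds the Cauchy difference. Since g(n) -> 0, (a_n) is Cauchy.
Now solve g(N) < 1/7: 2/N < 1/7 <=> N > 2 / (1/7) = 14.
The smallest integer strictly greater than 14 is N = 15.
Check: g(15) = 2/15 = 2/15 < 1/7; g(14) = 1/7 >= 1/7. So N = 15.

15


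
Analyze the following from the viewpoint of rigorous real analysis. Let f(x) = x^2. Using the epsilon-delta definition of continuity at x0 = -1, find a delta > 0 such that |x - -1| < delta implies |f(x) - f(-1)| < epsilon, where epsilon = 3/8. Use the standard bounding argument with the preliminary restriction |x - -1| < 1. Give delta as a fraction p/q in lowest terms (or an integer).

Factor: |x^2 - (-1)^2| = |x - -1| * |x + -1|.
Impose |x - -1| < 1 first. Then |x + -1| = |(x - -1) + 2*(-1)| <= |x - -1| + 2*|-1| < 1 + 2 = 3.
So |x^2 - (-1)^2| < delta * 3.
We need delta * 3 <= 3/8, i.e. delta <= 3/8/3 = 1/8.
Since 1/8 < 1, this is tighter than 1; take delta = 1/8.
So delta = 1/8 works.

1/8


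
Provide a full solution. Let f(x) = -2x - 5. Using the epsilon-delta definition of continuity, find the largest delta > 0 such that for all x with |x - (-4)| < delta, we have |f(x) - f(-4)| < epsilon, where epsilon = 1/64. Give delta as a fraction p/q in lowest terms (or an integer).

We compute f(-4) = -2*(-4) - 5 = 3.
|f(x) - f(-4)| = |-2x - 5 - (3)| = |-2(x - (-4))| = 2|x - (-4)|.
We need 2|x - (-4)| < 1/64, i.e. |x - (-4)| < 1/64 / 2 = 1/128.
So any delta <= 1/128 works. Conversely, if delta > 1/128, then x = -4 + 1/128 satisfies |x - (-4)| = 1/128 < delta but |f(x) - f(-4)| = 2 * 1/128 = 1/64, which is not < 1/64; so no larger delta works.
Hence the largest such delta is 1/128.

1/128


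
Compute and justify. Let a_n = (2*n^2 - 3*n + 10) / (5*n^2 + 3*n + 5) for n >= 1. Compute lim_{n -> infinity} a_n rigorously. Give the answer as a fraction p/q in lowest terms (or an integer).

Divide numerator and denominator by n^2, the highest power:
numerator / n^2 = 2 - 3/n + 10/n^2
denominator / n^2 = 5 + 3/n + 5/n^2
As n -> infinity, all terms of the form c/n^k (k >= 1) tend to 0.
So numerator / n^2 -> 2 and denominator / n^2 -> 5.
Therefore lim a_n = 2/5.

2/5


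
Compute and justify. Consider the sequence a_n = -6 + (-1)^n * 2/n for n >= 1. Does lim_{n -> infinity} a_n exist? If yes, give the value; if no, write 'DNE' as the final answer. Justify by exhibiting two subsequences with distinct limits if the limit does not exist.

Examine the behaviour of a_n along subsequences.
Even-n subsequence a_{2k} = -6 + 2/(2k) -> -6. Odd-n subsequence a_{2k+1} = -6 - 2/(2k+1) -> -6. Both tend to -6, which suggests the limit is -6; verify directly.
|a_n - (-6)| = |(-1)^n * 2/n| = 2/n for every n >= 1.
Given epsilon > 0, choose a positive integer N > 2/epsilon. Then for all n >= N, |a_n - (-6)| = 2/n <= 2/N < epsilon.
So by the definition of the limit, lim a_n exists and equals -6.

-6


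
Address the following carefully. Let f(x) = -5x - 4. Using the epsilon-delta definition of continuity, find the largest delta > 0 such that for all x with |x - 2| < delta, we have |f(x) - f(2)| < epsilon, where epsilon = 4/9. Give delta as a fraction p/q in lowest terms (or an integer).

We compute f(2) = -5*(2) - 4 = -14.
|f(x) - f(2)| = |-5x - 4 - (-14)| = |-5(x - 2)| = 5|x - 2|.
We need 5|x - 2| < 4/9, i.e. |x - 2| < 4/9 / 5 = 4/45.
So any delta <= 4/45 works. Conversely, if delta > 4/45, then x = 2 + 4/45 satisfies |x - 2| = 4/45 < delta but |f(x) - f(2)| = 5 * 4/45 = 4/9, which is not < 4/9; so no larger delta works.
Hence the largest such delta is 4/45.

4/45


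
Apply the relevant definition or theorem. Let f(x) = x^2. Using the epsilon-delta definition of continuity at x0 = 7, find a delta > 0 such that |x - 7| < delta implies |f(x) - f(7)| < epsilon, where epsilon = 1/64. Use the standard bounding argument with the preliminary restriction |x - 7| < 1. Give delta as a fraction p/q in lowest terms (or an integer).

Factor: |x^2 - (7)^2| = |x - 7| * |x + 7|.
Impose |x - 7| < 1 first. Then |x + 7| = |(x - 7) + 2*(7)| <= |x - 7| + 2*|7| < 1 + 14 = 15.
So |x^2 - (7)^2| < delta * 15.
We need delta * 15 <= 1/64, i.e. delta <= 1/64/15 = 1/960.
Since 1/960 < 1, this is tighter than 1; take delta = 1/960.
So delta = 1/960 works.

1/960


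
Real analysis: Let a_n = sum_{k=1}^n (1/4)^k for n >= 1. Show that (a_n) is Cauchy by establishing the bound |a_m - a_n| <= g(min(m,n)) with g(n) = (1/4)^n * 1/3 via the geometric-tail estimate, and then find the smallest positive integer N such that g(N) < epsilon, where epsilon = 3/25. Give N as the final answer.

For m > n >= 1: |a_m - a_n| = sum_{k=n+1}^m (1/4)^k < sum_{k=n+1}^infinity (1/4)^k = (1/4)^(n+1) / (1 - 1/4) = (1/4)^n * (1/4) * (4/3) = (1/4)^n * 1/3.
So g(n) = (1/4)^n / 3. Since g(n) -> 0, (a_n) is Cauchy.
Now solve g(N) < 3/25: (1/4)^N / 3 < 3/25 <=> 4^N > 1 / (3 * 3/25) = 25/9.
Check powers of 4: 4^0 = 1 <= 25/9, 4^1 = 4 > 25/9.
So the smallest such N is 1. Check: g(1) = 1/(3 * 4) = 1/12 < 3/25.

1


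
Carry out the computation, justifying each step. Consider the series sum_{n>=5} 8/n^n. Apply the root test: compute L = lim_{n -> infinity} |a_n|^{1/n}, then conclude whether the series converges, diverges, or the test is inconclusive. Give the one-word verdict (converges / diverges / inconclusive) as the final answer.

Let a_n denote the general term. Form |a_n|^(1/n) and simplify:
|a_n|^(1/n) = 2^(3/n)/n
Take the limit as n -> infinity: L = 0.
Since L = 0 < 1, the root test implies convergence.

converges


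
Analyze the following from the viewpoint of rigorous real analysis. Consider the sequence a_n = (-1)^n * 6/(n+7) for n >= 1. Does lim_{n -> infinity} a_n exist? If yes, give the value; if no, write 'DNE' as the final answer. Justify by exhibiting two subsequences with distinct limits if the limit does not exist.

Examine the behaviour of a_n along subsequences.
Even-n subsequence a_{2k} = 6/(2k+7) -> 0. Odd-n subsequence a_{2k+1} = -6/(2k+8) -> 0. Both tend to 0, which suggests the limit is 0; verify directly.
|a_n - 0| = 6/(n+7) < 6/n for every n >= 1.
Given epsilon > 0, choose a positive integer N > 6/epsilon. Then for all n >= N, |a_n| < 6/n <= 6/N < epsilon.
So by the definition of the limit, lim a_n exists and equals 0.

0


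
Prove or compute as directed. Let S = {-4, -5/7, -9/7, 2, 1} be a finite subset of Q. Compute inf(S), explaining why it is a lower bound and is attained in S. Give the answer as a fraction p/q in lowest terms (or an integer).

S is finite, so inf(S) = min(S).
Sorted increasing:
-4, -9/7, -5/7, 1, 2
The extremum is -4.
For every x in S, x >= -4. And -4 is in S, so it is attained.
Therefore inf(S) = -4.

-4


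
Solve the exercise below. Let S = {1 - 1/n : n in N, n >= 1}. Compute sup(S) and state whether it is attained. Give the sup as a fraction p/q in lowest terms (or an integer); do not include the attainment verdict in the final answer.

Analysis:
- Values: 0, 1/2, 2/3, 3/4, ... strictly increasing.
- Minimum is 0 (n=1); inf = 0 (attained).
- 1 - 1/n -> 1 from below; sup = 1, not attained.
Conclusion: sup(S) = 1, not attained in S.

1


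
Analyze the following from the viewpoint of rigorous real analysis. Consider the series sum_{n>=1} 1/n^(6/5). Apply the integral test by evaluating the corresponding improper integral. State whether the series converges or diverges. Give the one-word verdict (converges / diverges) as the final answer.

Let f(x) = x^(-6/5). Then f is positive, continuous, and decreasing on [1, infinity), so the integral test applies.
Compute the improper integral int_{1}^infinity f(x) dx:
  antiderivative F(x) = -5/x^(1/5).
  As x -> infinity, F(x) -> 0 (since p = 6/5 > 1).
  So int = F(infinity) - F(1) = 0 - (-5) = 5.
  Finite, so by the integral test, the series converges.

converges


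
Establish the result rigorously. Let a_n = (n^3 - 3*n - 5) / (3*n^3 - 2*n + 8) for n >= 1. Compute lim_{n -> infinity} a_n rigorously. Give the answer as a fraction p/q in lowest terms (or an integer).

Divide numerator and denominator by n^3, the highest power:
numerator / n^3 = 1 - 3/n^2 - 5/n^3
denominator / n^3 = 3 - 2/n^2 + 8/n^3
As n -> infinity, all terms of the form c/n^k (k >= 1) tend to 0.
So numerator / n^3 -> 1 and denominator / n^3 -> 3.
Therefore lim a_n = 1/3.

1/3


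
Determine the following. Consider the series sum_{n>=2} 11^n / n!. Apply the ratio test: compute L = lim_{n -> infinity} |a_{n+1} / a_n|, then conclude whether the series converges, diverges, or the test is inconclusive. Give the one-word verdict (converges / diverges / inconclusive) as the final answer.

Let a_n denote the general term. Form the ratio a_{n+1}/a_n and simplify:
a_{n+1}/a_n = 11/(n + 1)
Take the limit as n -> infinity: L = 0.
Since L = 0 < 1, the ratio test implies the series converges.

converges


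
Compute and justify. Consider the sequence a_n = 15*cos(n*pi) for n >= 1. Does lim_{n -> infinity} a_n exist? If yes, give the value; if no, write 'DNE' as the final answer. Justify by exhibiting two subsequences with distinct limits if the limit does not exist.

Examine the behaviour of a_n along subsequences.
cos(n*pi) = (-1)^n, so a_n = 15*(-1)^n. a_{2k} = 15 -> 15. a_{2k+1} = -15 -> -15.
Since these two subsequential limits are 15 and -15, distinct, the full sequence cannot converge (a convergent sequence has all subsequences tending to the same limit). So lim a_n does not exist.

DNE


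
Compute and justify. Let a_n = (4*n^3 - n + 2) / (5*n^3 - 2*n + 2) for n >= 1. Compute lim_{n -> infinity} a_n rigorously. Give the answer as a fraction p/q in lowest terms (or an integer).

Divide numerator and denominator by n^3, the highest power:
numerator / n^3 = 4 - 1/n^2 + 2/n^3
denominator / n^3 = 5 - 2/n^2 + 2/n^3
As n -> infinity, all terms of the form c/n^k (k >= 1) tend to 0.
So numerator / n^3 -> 4 and denominator / n^3 -> 5.
Therefore lim a_n = 4/5.

4/5


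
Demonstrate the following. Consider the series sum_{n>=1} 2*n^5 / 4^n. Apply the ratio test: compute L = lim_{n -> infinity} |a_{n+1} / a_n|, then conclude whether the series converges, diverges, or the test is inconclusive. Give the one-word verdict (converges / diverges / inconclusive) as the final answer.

Let a_n denote the general term. Form the ratio a_{n+1}/a_n and simplify:
a_{n+1}/a_n = (n + 1)^5/(4*n^5)
Take the limit as n -> infinity: L = 1/4.
Since L = 1/4 < 1, the ratio test implies the series converges.

converges


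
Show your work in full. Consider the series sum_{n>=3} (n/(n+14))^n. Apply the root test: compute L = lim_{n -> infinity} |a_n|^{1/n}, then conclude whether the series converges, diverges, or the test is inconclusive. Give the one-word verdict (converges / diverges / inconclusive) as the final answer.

Let a_n denote the general term. Form |a_n|^(1/n) and simplify:
|a_n|^(1/n) = n/(n + 14)
Take the limit as n -> infinity: L = 1.
Since L = 1, the root test is inconclusive. (In fact a_n = (n/(n+14))^n -> e^(-14) != 0, so the nth-term test shows divergence; but the root test itself gives no conclusion.)

inconclusive


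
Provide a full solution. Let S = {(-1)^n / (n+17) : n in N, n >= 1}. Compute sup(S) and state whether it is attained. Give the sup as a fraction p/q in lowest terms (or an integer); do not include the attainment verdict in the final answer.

Analysis:
- Values: -1/18, 1/19, -1/20, 1/21, -1/22, ...
- Positive terms (even n): 1/(2+17), 1/(4+17), ... decreasing -> max = 1/19 (n=2).
- Negative terms (odd n): -1/(1+17), -1/(3+17), ... increasing -> min = -1/18 (n=1).
- So sup = 1/19 (attained at n=2); inf = -1/18 (attained at n=1).
Conclusion: sup(S) = 1/19, attained in S.

1/19


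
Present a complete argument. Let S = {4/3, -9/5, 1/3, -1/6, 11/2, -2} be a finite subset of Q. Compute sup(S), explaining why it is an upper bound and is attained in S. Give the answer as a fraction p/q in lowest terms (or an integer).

S is finite, so sup(S) = max(S).
Sorted decreasing:
11/2, 4/3, 1/3, -1/6, -9/5, -2
The extremum is 11/2.
For every x in S, x <= 11/2. And 11/2 is in S, so it is attained.
Therefore sup(S) = 11/2.

11/2


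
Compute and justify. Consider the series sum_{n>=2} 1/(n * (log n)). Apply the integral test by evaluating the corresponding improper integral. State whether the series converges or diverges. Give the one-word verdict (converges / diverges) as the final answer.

Let f(x) = 1/(x*log(x)). Then f is positive, continuous, and decreasing on [2, infinity), so the integral test applies.
Compute the improper integral int_{2}^infinity f(x) dx:
  antiderivative F(x) = log(log(x)).
  F(x) = log(log(x)) -> infinity as x -> infinity. The integral diverges, so by the integral test, the series diverges.

diverges


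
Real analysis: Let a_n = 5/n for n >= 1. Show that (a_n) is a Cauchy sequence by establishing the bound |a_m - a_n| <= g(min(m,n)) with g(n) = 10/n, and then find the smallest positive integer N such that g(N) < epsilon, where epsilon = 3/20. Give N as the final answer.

For any m, n >= 1, by the triangle inequality:
|a_m - a_n| = |5/m - 5/n| <= 5*1/m + 5*1/n <= 10/min(m,n).
So g(n) = 10/n bounds the Cauchy difference. Since g(n) -> 0, (a_n) is Cauchy.
Now solve g(N) < 3/20: 10/N < 3/20 <=> N > 10 / (3/20) = 200/3.
The smallest integer strictly greater than 200/3 is N = 67.
Check: g(67) = 10/67 = 10/67 < 3/20; g(66) = 5/33 >= 3/20. So N = 67.

67


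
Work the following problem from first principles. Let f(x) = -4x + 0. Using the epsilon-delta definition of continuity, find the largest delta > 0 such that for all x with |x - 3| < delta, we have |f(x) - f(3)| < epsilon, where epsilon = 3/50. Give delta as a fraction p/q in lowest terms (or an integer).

We compute f(3) = -4*(3) + 0 = -12.
|f(x) - f(3)| = |-4x + 0 - (-12)| = |-4(x - 3)| = 4|x - 3|.
We need 4|x - 3| < 3/50, i.e. |x - 3| < 3/50 / 4 = 3/200.
So any delta <= 3/200 works. Conversely, if delta > 3/200, then x = 3 + 3/200 satisfies |x - 3| = 3/200 < delta but |f(x) - f(3)| = 4 * 3/200 = 3/50, which is not < 3/50; so no larger delta works.
Hence the largest such delta is 3/200.

3/200


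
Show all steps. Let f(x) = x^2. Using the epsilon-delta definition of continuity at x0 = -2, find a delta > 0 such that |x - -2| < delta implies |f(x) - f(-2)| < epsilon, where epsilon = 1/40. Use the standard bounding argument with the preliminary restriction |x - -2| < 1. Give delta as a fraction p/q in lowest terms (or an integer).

Factor: |x^2 - (-2)^2| = |x - -2| * |x + -2|.
Impose |x - -2| < 1 first. Then |x + -2| = |(x - -2) + 2*(-2)| <= |x - -2| + 2*|-2| < 1 + 4 = 5.
So |x^2 - (-2)^2| < delta * 5.
We need delta * 5 <= 1/40, i.e. delta <= 1/40/5 = 1/200.
Since 1/200 < 1, this is tighter than 1; take delta = 1/200.
So delta = 1/200 works.

1/200


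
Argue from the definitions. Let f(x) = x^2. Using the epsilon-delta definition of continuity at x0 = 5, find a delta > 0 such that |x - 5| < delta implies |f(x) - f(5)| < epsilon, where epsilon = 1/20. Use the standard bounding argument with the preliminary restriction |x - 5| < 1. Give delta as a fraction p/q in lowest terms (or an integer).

Factor: |x^2 - (5)^2| = |x - 5| * |x + 5|.
Impose |x - 5| < 1 first. Then |x + 5| = |(x - 5) + 2*(5)| <= |x - 5| + 2*|5| < 1 + 10 = 11.
So |x^2 - (5)^2| < delta * 11.
We need delta * 11 <= 1/20, i.e. delta <= 1/20/11 = 1/220.
Since 1/220 < 1, this is tighter than 1; take delta = 1/220.
So delta = 1/220 works.

1/220


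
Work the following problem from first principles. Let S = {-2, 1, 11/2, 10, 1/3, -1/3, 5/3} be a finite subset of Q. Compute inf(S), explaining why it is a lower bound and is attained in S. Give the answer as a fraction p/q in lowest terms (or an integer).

S is finite, so inf(S) = min(S).
Sorted increasing:
-2, -1/3, 1/3, 1, 5/3, 11/2, 10
The extremum is -2.
For every x in S, x >= -2. And -2 is in S, so it is attained.
Therefore inf(S) = -2.

-2


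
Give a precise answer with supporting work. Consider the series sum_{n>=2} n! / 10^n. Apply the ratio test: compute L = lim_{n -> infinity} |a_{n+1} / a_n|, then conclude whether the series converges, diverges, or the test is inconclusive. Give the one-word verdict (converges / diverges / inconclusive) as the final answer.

Let a_n denote the general term. Form the ratio a_{n+1}/a_n and simplify:
a_{n+1}/a_n = n/10 + 1/10
Take the limit as n -> infinity: L = infinity.
Since L = infinity > 1 (or L = infinity), the ratio test implies the series diverges.

diverges


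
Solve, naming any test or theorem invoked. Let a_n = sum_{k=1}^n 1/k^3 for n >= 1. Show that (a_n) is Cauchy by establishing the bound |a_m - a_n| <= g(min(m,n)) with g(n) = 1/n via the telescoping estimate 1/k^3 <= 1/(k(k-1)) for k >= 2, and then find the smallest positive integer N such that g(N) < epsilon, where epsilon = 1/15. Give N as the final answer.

For m > n >= 1: |a_m - a_n| = sum_{k=n+1}^m 1/k^3.
Use 1/k^3 <= 1/(k(k-1)) = 1/(k-1) - 1/k for k >= 2 (which holds since k^3 >= k^2 >= k(k-1) for k >= 2):
sum_{k=n+1}^m 1/k^3 <= sum_{k=n+1}^m (1/(k-1) - 1/k) = 1/n - 1/m <= 1/n.
By symmetry the same bound holds with n,m swapped, so |a_m - a_n| <= 1/min(m,n) = g(min(m,n)). Since g(n) -> 0, (a_n) is Cauchy.
Now solve g(N) < 1/15: 1/N < 1/15 <=> N > 1/(1/15) = 15.
The smallest integer strictly greater than 15 is N = 16.
Check: g(16) = 1/16 < 1/15; g(15) = 1/15 >= 1/15. So N = 16.

16


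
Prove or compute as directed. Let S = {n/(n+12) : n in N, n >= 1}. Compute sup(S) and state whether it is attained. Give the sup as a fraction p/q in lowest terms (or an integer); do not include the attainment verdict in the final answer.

Analysis:
- Values: 1/13, 1/7, 1/5, 1/4, ... strictly increasing.
- Minimum is 1/13 (n=1); inf = 1/13 (attained).
- n/(n+12) = 1 - 12/(n+12) -> 1 from below as n -> infinity, and never equals 1.
- So sup = 1 (not attained).
Conclusion: sup(S) = 1, not attained in S.

1


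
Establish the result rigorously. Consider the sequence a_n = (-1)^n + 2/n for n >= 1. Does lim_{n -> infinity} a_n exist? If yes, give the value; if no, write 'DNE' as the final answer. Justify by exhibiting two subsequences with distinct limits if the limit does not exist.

Examine the behaviour of a_n along subsequences.
a_{2k} = 1 + 2/(2k) -> 1. a_{2k+1} = -1 + 2/(2k+1) -> -1.
Since these two subsequential limits are 1 and -1, distinct, the full sequence cannot converge (a convergent sequence has all subsequences tending to the same limit). So lim a_n does not exist.

DNE


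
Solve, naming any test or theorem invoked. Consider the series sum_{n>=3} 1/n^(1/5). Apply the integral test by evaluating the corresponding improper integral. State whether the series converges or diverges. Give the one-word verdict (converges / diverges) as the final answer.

Let f(x) = x^(-1/5). Then f is positive, continuous, and decreasing on [3, infinity), so the integral test applies.
Compute the improper integral int_{3}^infinity f(x) dx:
  antiderivative F(x) = 5*x^(4/5)/4.
  As x -> infinity, F(x) -> infinity (since p = 1/5 < 1).
  So the integral diverges. By the integral test, the series diverges.

diverges


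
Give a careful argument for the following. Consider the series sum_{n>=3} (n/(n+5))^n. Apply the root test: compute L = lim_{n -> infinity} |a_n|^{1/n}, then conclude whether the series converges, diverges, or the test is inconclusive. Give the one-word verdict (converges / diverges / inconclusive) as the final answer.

Let a_n denote the general term. Form |a_n|^(1/n) and simplify:
|a_n|^(1/n) = n/(n + 5)
Take the limit as n -> infinity: L = 1.
Since L = 1, the root test is inconclusive. (In fact a_n = (n/(n+5))^n -> e^(-5) != 0, so the nth-term test shows divergence; but the root test itself gives no conclusion.)

inconclusive


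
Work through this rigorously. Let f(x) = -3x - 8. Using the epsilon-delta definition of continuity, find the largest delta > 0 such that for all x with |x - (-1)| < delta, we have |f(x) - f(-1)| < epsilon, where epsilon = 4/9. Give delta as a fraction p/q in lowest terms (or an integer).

We compute f(-1) = -3*(-1) - 8 = -5.
|f(x) - f(-1)| = |-3x - 8 - (-5)| = |-3(x - (-1))| = 3|x - (-1)|.
We need 3|x - (-1)| < 4/9, i.e. |x - (-1)| < 4/9 / 3 = 4/27.
So any delta <= 4/27 works. Conversely, if delta > 4/27, then x = -1 + 4/27 satisfies |x - (-1)| = 4/27 < delta but |f(x) - f(-1)| = 3 * 4/27 = 4/9, which is not < 4/9; so no larger delta works.
Hence the largest such delta is 4/27.

4/27


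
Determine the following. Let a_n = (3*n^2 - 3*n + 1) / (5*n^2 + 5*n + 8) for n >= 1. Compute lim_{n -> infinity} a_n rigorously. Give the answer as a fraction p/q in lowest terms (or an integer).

Divide numerator and denominator by n^2, the highest power:
numerator / n^2 = 3 - 3/n + n^(-2)
denominator / n^2 = 5 + 5/n + 8/n^2
As n -> infinity, all terms of the form c/n^k (k >= 1) tend to 0.
So numerator / n^2 -> 3 and denominator / n^2 -> 5.
Therefore lim a_n = 3/5.

3/5


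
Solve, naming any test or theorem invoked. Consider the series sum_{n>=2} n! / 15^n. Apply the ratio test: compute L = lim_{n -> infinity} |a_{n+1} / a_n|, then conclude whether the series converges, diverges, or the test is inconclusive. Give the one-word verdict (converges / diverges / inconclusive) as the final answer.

Let a_n denote the general term. Form the ratio a_{n+1}/a_n and simplify:
a_{n+1}/a_n = n/15 + 1/15
Take the limit as n -> infinity: L = infinity.
Since L = infinity > 1 (or L = infinity), the ratio test implies the series diverges.

diverges
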